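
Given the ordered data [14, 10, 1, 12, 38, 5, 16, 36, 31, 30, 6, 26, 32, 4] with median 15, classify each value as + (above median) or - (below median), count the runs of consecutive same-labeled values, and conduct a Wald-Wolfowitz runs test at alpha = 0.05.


Step 1: Compute median = 15; label A = above, B = below.
Labels in order: BBBBABAAAABAAB  (n_A = 7, n_B = 7)
Step 2: Count runs R = 7.
Step 3: Under H0 (random ordering), E[R] = 2*n_A*n_B/(n_A+n_B) + 1 = 2*7*7/14 + 1 = 8.0000.
        Var[R] = 2*n_A*n_B*(2*n_A*n_B - n_A - n_B) / ((n_A+n_B)^2 * (n_A+n_B-1)) = 8232/2548 = 3.2308.
        SD[R] = 1.7974.
Step 4: Continuity-corrected z = (R + 0.5 - E[R]) / SD[R] = (7 + 0.5 - 8.0000) / 1.7974 = -0.2782.
Step 5: Two-sided p-value via normal approximation = 2*(1 - Phi(|z|)) = 0.780879.
Step 6: alpha = 0.05. fail to reject H0.

R = 7, z = -0.2782, p = 0.780879, fail to reject H0.


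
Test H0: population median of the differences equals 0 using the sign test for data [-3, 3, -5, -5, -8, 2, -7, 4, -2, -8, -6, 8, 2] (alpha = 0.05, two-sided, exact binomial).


Step 1: Discard zero differences. Original n = 13; n_eff = number of nonzero differences = 13.
Nonzero differences (with sign): -3, +3, -5, -5, -8, +2, -7, +4, -2, -8, -6, +8, +2
Step 2: Count signs: positive = 5, negative = 8.
Step 3: Under H0: P(positive) = 0.5, so the number of positives S ~ Bin(13, 0.5).
Step 4: Two-sided exact p-value = sum of Bin(13,0.5) probabilities at or below the observed probability = 0.581055.
Step 5: alpha = 0.05. fail to reject H0.

n_eff = 13, pos = 5, neg = 8, p = 0.581055, fail to reject H0.


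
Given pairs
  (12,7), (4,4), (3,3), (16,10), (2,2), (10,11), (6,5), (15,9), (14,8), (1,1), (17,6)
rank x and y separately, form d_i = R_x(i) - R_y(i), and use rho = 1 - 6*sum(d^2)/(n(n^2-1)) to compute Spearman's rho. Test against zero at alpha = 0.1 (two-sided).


Step 1: Rank x and y separately (midranks; no ties here).
rank(x): 12->7, 4->4, 3->3, 16->10, 2->2, 10->6, 6->5, 15->9, 14->8, 1->1, 17->11
rank(y): 7->7, 4->4, 3->3, 10->10, 2->2, 11->11, 5->5, 9->9, 8->8, 1->1, 6->6
Step 2: d_i = R_x(i) - R_y(i); compute d_i^2.
  (7-7)^2=0, (4-4)^2=0, (3-3)^2=0, (10-10)^2=0, (2-2)^2=0, (6-11)^2=25, (5-5)^2=0, (9-9)^2=0, (8-8)^2=0, (1-1)^2=0, (11-6)^2=25
sum(d^2) = 50.
Step 3: rho = 1 - 6*50 / (11*(11^2 - 1)) = 1 - 300/1320 = 0.772727.
Step 4: Under H0, t = rho * sqrt((n-2)/(1-rho^2)) = 3.6522 ~ t(9).
Step 5: Two-sided p-value from the t-distribution with 9 df = 0.005299.
Step 6: alpha = 0.1. reject H0.

rho = 0.7727, p = 0.005299, reject H0 at alpha = 0.1.


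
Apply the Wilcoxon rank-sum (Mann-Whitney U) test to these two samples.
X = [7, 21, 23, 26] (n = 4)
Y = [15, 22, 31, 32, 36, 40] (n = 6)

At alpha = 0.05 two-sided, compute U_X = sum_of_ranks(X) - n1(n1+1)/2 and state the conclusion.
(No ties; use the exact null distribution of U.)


Step 1: Combine and sort all 10 observations; assign midranks.
sorted (value, group): (7,X), (15,Y), (21,X), (22,Y), (23,X), (26,X), (31,Y), (32,Y), (36,Y), (40,Y)
ranks: 7->1, 15->2, 21->3, 22->4, 23->5, 26->6, 31->7, 32->8, 36->9, 40->10
Step 2: Rank sum for X: R1 = 1 + 3 + 5 + 6 = 15.
Step 3: U_X = R1 - n1(n1+1)/2 = 15 - 4*5/2 = 15 - 10 = 5.
       U_Y = n1*n2 - U_X = 24 - 5 = 19.
Step 4: No ties, so the exact null distribution of U (based on enumerating the C(10,4) = 210 equally likely rank assignments) gives the two-sided p-value.
Step 5: p-value = 0.171429; compare to alpha = 0.05. fail to reject H0.

U_X = 5, p = 0.171429, fail to reject H0 at alpha = 0.05.


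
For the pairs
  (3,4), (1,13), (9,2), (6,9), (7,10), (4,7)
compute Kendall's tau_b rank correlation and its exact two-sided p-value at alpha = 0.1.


Step 1: Enumerate the 15 unordered pairs (i,j) with i<j and classify each by sign(x_j-x_i) * sign(y_j-y_i).
  (1,2):dx=-2,dy=+9->D; (1,3):dx=+6,dy=-2->D; (1,4):dx=+3,dy=+5->C; (1,5):dx=+4,dy=+6->C
  (1,6):dx=+1,dy=+3->C; (2,3):dx=+8,dy=-11->D; (2,4):dx=+5,dy=-4->D; (2,5):dx=+6,dy=-3->D
  (2,6):dx=+3,dy=-6->D; (3,4):dx=-3,dy=+7->D; (3,5):dx=-2,dy=+8->D; (3,6):dx=-5,dy=+5->D
  (4,5):dx=+1,dy=+1->C; (4,6):dx=-2,dy=-2->C; (5,6):dx=-3,dy=-3->C
Step 2: C = 6, D = 9, total pairs = 15.
Step 3: tau = (C - D)/(n(n-1)/2) = (6 - 9)/15 = -0.200000.
Step 4: Exact two-sided p-value (enumerate n! = 720 permutations of y under H0): p = 0.719444.
Step 5: alpha = 0.1. fail to reject H0.

tau_b = -0.2000 (C=6, D=9), p = 0.719444, fail to reject H0.


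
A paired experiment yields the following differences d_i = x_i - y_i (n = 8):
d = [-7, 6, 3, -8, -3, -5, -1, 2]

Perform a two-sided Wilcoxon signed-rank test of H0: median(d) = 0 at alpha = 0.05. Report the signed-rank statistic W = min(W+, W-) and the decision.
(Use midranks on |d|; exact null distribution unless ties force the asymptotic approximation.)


Step 1: Drop any zero differences (none here) and take |d_i|.
|d| = [7, 6, 3, 8, 3, 5, 1, 2]
Step 2: Midrank |d_i| (ties get averaged ranks).
ranks: |7|->7, |6|->6, |3|->3.5, |8|->8, |3|->3.5, |5|->5, |1|->1, |2|->2
Step 3: Attach original signs; sum ranks with positive sign and with negative sign.
W+ = 6 + 3.5 + 2 = 11.5
W- = 7 + 8 + 3.5 + 5 + 1 = 24.5
(Check: W+ + W- = 36 should equal n(n+1)/2 = 36.)
Step 4: Test statistic W = min(W+, W-) = 11.5.
Step 5: Ties in |d|, so use the tie-corrected normal approximation.
        E[W] = n(n+1)/4 = 8*9/4 = 18.
        Tie groups: |d|=3 (t=2); sum(t^3 - t) = 6.
        Var[W] = n(n+1)(2n+1)/24 - sum(t^3-t)/48 = 1224/24 - 6/48 = 50.875.
        z = (W - E[W]) / sqrt(Var[W]) = (11.5 - 18) / 7.1327 = -0.9113.
        Two-sided p = 2*Phi(z) = 0.362138.
Step 6: alpha = 0.05. fail to reject H0.

W+ = 11.5, W- = 24.5, W = min = 11.5, p = 0.362138, fail to reject H0.


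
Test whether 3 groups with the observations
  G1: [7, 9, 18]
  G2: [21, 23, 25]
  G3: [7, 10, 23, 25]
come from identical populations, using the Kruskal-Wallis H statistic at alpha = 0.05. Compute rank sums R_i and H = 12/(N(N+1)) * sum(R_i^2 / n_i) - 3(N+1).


Step 1: Combine all N = 10 observations and assign midranks.
sorted (value, group, rank): (7,G1,1.5), (7,G3,1.5), (9,G1,3), (10,G3,4), (18,G1,5), (21,G2,6), (23,G2,7.5), (23,G3,7.5), (25,G2,9.5), (25,G3,9.5)
Step 2: Sum ranks within each group.
R_1 = 9.5 (n_1 = 3)
R_2 = 23 (n_2 = 3)
R_3 = 22.5 (n_3 = 4)
Step 3: H = 12/(N(N+1)) * sum(R_i^2/n_i) - 3(N+1)
     = 12/(10*11) * (9.5^2/3 + 23^2/3 + 22.5^2/4) - 3*11
     = 0.109091 * 332.979 - 33
     = 3.325000.
Step 4: Ties present; correction factor C = 1 - 18/(10^3 - 10) = 0.981818. Corrected H = 3.325000 / 0.981818 = 3.386574.
Step 5: Under H0, H ~ chi^2(2); p-value = 0.183914.
Step 6: alpha = 0.05. fail to reject H0.

H = 3.3866, df = 2, p = 0.183914, fail to reject H0.


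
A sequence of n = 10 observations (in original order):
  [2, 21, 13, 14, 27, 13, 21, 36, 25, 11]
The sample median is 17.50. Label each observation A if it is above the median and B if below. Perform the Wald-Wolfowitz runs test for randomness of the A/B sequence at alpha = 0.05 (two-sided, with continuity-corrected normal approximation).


Step 1: Compute median = 17.50; label A = above, B = below.
Labels in order: BABBABAAAB  (n_A = 5, n_B = 5)
Step 2: Count runs R = 7.
Step 3: Under H0 (random ordering), E[R] = 2*n_A*n_B/(n_A+n_B) + 1 = 2*5*5/10 + 1 = 6.0000.
        Var[R] = 2*n_A*n_B*(2*n_A*n_B - n_A - n_B) / ((n_A+n_B)^2 * (n_A+n_B-1)) = 2000/900 = 2.2222.
        SD[R] = 1.4907.
Step 4: Continuity-corrected z = (R - 0.5 - E[R]) / SD[R] = (7 - 0.5 - 6.0000) / 1.4907 = 0.3354.
Step 5: Two-sided p-value via normal approximation = 2*(1 - Phi(|z|)) = 0.737316.
Step 6: alpha = 0.05. fail to reject H0.

R = 7, z = 0.3354, p = 0.737316, fail to reject H0.


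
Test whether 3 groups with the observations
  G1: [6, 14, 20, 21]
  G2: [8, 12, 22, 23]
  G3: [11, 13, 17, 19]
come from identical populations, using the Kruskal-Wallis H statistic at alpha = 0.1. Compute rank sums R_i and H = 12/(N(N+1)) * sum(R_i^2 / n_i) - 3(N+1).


Step 1: Combine all N = 12 observations and assign midranks.
sorted (value, group, rank): (6,G1,1), (8,G2,2), (11,G3,3), (12,G2,4), (13,G3,5), (14,G1,6), (17,G3,7), (19,G3,8), (20,G1,9), (21,G1,10), (22,G2,11), (23,G2,12)
Step 2: Sum ranks within each group.
R_1 = 26 (n_1 = 4)
R_2 = 29 (n_2 = 4)
R_3 = 23 (n_3 = 4)
Step 3: H = 12/(N(N+1)) * sum(R_i^2/n_i) - 3(N+1)
     = 12/(12*13) * (26^2/4 + 29^2/4 + 23^2/4) - 3*13
     = 0.076923 * 511.5 - 39
     = 0.346154.
Step 4: No ties, so H is used without correction.
Step 5: Under H0, H ~ chi^2(2); p-value = 0.841073.
Step 6: alpha = 0.1. fail to reject H0.

H = 0.3462, df = 2, p = 0.841073, fail to reject H0.


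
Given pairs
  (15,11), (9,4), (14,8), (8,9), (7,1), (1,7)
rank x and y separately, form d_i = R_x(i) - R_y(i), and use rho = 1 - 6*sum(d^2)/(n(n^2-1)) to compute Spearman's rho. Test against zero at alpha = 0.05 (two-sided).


Step 1: Rank x and y separately (midranks; no ties here).
rank(x): 15->6, 9->4, 14->5, 8->3, 7->2, 1->1
rank(y): 11->6, 4->2, 8->4, 9->5, 1->1, 7->3
Step 2: d_i = R_x(i) - R_y(i); compute d_i^2.
  (6-6)^2=0, (4-2)^2=4, (5-4)^2=1, (3-5)^2=4, (2-1)^2=1, (1-3)^2=4
sum(d^2) = 14.
Step 3: rho = 1 - 6*14 / (6*(6^2 - 1)) = 1 - 84/210 = 0.600000.
Step 4: Under H0, t = rho * sqrt((n-2)/(1-rho^2)) = 1.5000 ~ t(4).
Step 5: Two-sided p-value from the t-distribution with 4 df = 0.208000.
Step 6: alpha = 0.05. fail to reject H0.

rho = 0.6000, p = 0.208000, fail to reject H0 at alpha = 0.05.


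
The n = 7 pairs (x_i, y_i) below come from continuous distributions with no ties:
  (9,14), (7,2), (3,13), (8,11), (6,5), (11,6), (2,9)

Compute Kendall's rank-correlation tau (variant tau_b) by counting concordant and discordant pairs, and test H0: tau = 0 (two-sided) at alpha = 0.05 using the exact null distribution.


Step 1: Enumerate the 21 unordered pairs (i,j) with i<j and classify each by sign(x_j-x_i) * sign(y_j-y_i).
  (1,2):dx=-2,dy=-12->C; (1,3):dx=-6,dy=-1->C; (1,4):dx=-1,dy=-3->C; (1,5):dx=-3,dy=-9->C
  (1,6):dx=+2,dy=-8->D; (1,7):dx=-7,dy=-5->C; (2,3):dx=-4,dy=+11->D; (2,4):dx=+1,dy=+9->C
  (2,5):dx=-1,dy=+3->D; (2,6):dx=+4,dy=+4->C; (2,7):dx=-5,dy=+7->D; (3,4):dx=+5,dy=-2->D
  (3,5):dx=+3,dy=-8->D; (3,6):dx=+8,dy=-7->D; (3,7):dx=-1,dy=-4->C; (4,5):dx=-2,dy=-6->C
  (4,6):dx=+3,dy=-5->D; (4,7):dx=-6,dy=-2->C; (5,6):dx=+5,dy=+1->C; (5,7):dx=-4,dy=+4->D
  (6,7):dx=-9,dy=+3->D
Step 2: C = 11, D = 10, total pairs = 21.
Step 3: tau = (C - D)/(n(n-1)/2) = (11 - 10)/21 = 0.047619.
Step 4: Exact two-sided p-value (enumerate n! = 5040 permutations of y under H0): p = 1.000000.
Step 5: alpha = 0.05. fail to reject H0.

tau_b = 0.0476 (C=11, D=10), p = 1.000000, fail to reject H0.


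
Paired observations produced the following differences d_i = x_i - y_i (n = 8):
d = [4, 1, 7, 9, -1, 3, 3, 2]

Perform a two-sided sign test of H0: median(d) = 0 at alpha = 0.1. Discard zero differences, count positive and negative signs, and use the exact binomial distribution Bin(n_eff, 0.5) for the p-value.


Step 1: Discard zero differences. Original n = 8; n_eff = number of nonzero differences = 8.
Nonzero differences (with sign): +4, +1, +7, +9, -1, +3, +3, +2
Step 2: Count signs: positive = 7, negative = 1.
Step 3: Under H0: P(positive) = 0.5, so the number of positives S ~ Bin(8, 0.5).
Step 4: Two-sided exact p-value = sum of Bin(8,0.5) probabilities at or below the observed probability = 0.070312.
Step 5: alpha = 0.1. reject H0.

n_eff = 8, pos = 7, neg = 1, p = 0.070312, reject H0.


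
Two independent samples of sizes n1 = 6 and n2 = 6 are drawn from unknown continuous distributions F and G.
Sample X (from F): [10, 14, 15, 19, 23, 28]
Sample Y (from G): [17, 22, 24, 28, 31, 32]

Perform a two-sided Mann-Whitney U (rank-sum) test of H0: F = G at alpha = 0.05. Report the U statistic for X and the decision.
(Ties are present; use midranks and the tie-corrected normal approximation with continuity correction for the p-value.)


Step 1: Combine and sort all 12 observations; assign midranks.
sorted (value, group): (10,X), (14,X), (15,X), (17,Y), (19,X), (22,Y), (23,X), (24,Y), (28,X), (28,Y), (31,Y), (32,Y)
ranks: 10->1, 14->2, 15->3, 17->4, 19->5, 22->6, 23->7, 24->8, 28->9.5, 28->9.5, 31->11, 32->12
Step 2: Rank sum for X: R1 = 1 + 2 + 3 + 5 + 7 + 9.5 = 27.5.
Step 3: U_X = R1 - n1(n1+1)/2 = 27.5 - 6*7/2 = 27.5 - 21 = 6.5.
       U_Y = n1*n2 - U_X = 36 - 6.5 = 29.5.
Step 4: Ties are present, so use the tie-corrected normal approximation (with continuity correction) for the p-value.
Step 5: p-value = 0.077648; compare to alpha = 0.05. fail to reject H0.

U_X = 6.5, p = 0.077648, fail to reject H0 at alpha = 0.05.


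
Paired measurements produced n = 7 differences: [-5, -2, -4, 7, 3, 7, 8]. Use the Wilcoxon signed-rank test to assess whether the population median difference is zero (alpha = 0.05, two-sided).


Step 1: Drop any zero differences (none here) and take |d_i|.
|d| = [5, 2, 4, 7, 3, 7, 8]
Step 2: Midrank |d_i| (ties get averaged ranks).
ranks: |5|->4, |2|->1, |4|->3, |7|->5.5, |3|->2, |7|->5.5, |8|->7
Step 3: Attach original signs; sum ranks with positive sign and with negative sign.
W+ = 5.5 + 2 + 5.5 + 7 = 20
W- = 4 + 1 + 3 = 8
(Check: W+ + W- = 28 should equal n(n+1)/2 = 28.)
Step 4: Test statistic W = min(W+, W-) = 8.
Step 5: Ties in |d|, so use the tie-corrected normal approximation.
        E[W] = n(n+1)/4 = 7*8/4 = 14.
        Tie groups: |d|=7 (t=2); sum(t^3 - t) = 6.
        Var[W] = n(n+1)(2n+1)/24 - sum(t^3-t)/48 = 840/24 - 6/48 = 34.875.
        z = (W - E[W]) / sqrt(Var[W]) = (8 - 14) / 5.9055 = -1.0160.
        Two-sided p = 2*Phi(z) = 0.309629.
Step 6: alpha = 0.05. fail to reject H0.

W+ = 20, W- = 8, W = min = 8, p = 0.309629, fail to reject H0.


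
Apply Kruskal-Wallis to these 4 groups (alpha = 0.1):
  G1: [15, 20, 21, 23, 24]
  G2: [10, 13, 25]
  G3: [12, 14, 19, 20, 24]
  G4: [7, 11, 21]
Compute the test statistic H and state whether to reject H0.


Step 1: Combine all N = 16 observations and assign midranks.
sorted (value, group, rank): (7,G4,1), (10,G2,2), (11,G4,3), (12,G3,4), (13,G2,5), (14,G3,6), (15,G1,7), (19,G3,8), (20,G1,9.5), (20,G3,9.5), (21,G1,11.5), (21,G4,11.5), (23,G1,13), (24,G1,14.5), (24,G3,14.5), (25,G2,16)
Step 2: Sum ranks within each group.
R_1 = 55.5 (n_1 = 5)
R_2 = 23 (n_2 = 3)
R_3 = 42 (n_3 = 5)
R_4 = 15.5 (n_4 = 3)
Step 3: H = 12/(N(N+1)) * sum(R_i^2/n_i) - 3(N+1)
     = 12/(16*17) * (55.5^2/5 + 23^2/3 + 42^2/5 + 15.5^2/3) - 3*17
     = 0.044118 * 1225.27 - 51
     = 3.055882.
Step 4: Ties present; correction factor C = 1 - 18/(16^3 - 16) = 0.995588. Corrected H = 3.055882 / 0.995588 = 3.069424.
Step 5: Under H0, H ~ chi^2(3); p-value = 0.381045.
Step 6: alpha = 0.1. fail to reject H0.

H = 3.0694, df = 3, p = 0.381045, fail to reject H0.


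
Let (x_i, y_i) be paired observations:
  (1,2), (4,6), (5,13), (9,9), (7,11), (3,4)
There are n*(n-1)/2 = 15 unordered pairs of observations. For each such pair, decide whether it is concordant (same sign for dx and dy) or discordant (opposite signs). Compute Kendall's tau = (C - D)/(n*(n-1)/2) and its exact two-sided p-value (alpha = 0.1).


Step 1: Enumerate the 15 unordered pairs (i,j) with i<j and classify each by sign(x_j-x_i) * sign(y_j-y_i).
  (1,2):dx=+3,dy=+4->C; (1,3):dx=+4,dy=+11->C; (1,4):dx=+8,dy=+7->C; (1,5):dx=+6,dy=+9->C
  (1,6):dx=+2,dy=+2->C; (2,3):dx=+1,dy=+7->C; (2,4):dx=+5,dy=+3->C; (2,5):dx=+3,dy=+5->C
  (2,6):dx=-1,dy=-2->C; (3,4):dx=+4,dy=-4->D; (3,5):dx=+2,dy=-2->D; (3,6):dx=-2,dy=-9->C
  (4,5):dx=-2,dy=+2->D; (4,6):dx=-6,dy=-5->C; (5,6):dx=-4,dy=-7->C
Step 2: C = 12, D = 3, total pairs = 15.
Step 3: tau = (C - D)/(n(n-1)/2) = (12 - 3)/15 = 0.600000.
Step 4: Exact two-sided p-value (enumerate n! = 720 permutations of y under H0): p = 0.136111.
Step 5: alpha = 0.1. fail to reject H0.

tau_b = 0.6000 (C=12, D=3), p = 0.136111, fail to reject H0.


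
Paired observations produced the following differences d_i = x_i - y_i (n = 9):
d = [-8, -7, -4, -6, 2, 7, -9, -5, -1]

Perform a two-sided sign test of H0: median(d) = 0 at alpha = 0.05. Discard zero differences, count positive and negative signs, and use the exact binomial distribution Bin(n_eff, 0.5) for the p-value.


Step 1: Discard zero differences. Original n = 9; n_eff = number of nonzero differences = 9.
Nonzero differences (with sign): -8, -7, -4, -6, +2, +7, -9, -5, -1
Step 2: Count signs: positive = 2, negative = 7.
Step 3: Under H0: P(positive) = 0.5, so the number of positives S ~ Bin(9, 0.5).
Step 4: Two-sided exact p-value = sum of Bin(9,0.5) probabilities at or below the observed probability = 0.179688.
Step 5: alpha = 0.05. fail to reject H0.

n_eff = 9, pos = 2, neg = 7, p = 0.179688, fail to reject H0.


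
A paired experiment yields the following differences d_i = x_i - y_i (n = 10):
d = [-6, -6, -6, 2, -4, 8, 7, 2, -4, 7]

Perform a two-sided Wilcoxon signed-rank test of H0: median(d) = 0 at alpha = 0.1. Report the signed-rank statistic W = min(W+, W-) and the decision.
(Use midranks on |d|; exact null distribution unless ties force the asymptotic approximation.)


Step 1: Drop any zero differences (none here) and take |d_i|.
|d| = [6, 6, 6, 2, 4, 8, 7, 2, 4, 7]
Step 2: Midrank |d_i| (ties get averaged ranks).
ranks: |6|->6, |6|->6, |6|->6, |2|->1.5, |4|->3.5, |8|->10, |7|->8.5, |2|->1.5, |4|->3.5, |7|->8.5
Step 3: Attach original signs; sum ranks with positive sign and with negative sign.
W+ = 1.5 + 10 + 8.5 + 1.5 + 8.5 = 30
W- = 6 + 6 + 6 + 3.5 + 3.5 = 25
(Check: W+ + W- = 55 should equal n(n+1)/2 = 55.)
Step 4: Test statistic W = min(W+, W-) = 25.
Step 5: Ties in |d|, so use the tie-corrected normal approximation.
        E[W] = n(n+1)/4 = 10*11/4 = 27.5.
        Tie groups: |d|=2 (t=2), |d|=4 (t=2), |d|=6 (t=3), |d|=7 (t=2); sum(t^3 - t) = 42.
        Var[W] = n(n+1)(2n+1)/24 - sum(t^3-t)/48 = 2310/24 - 42/48 = 95.375.
        z = (W - E[W]) / sqrt(Var[W]) = (25 - 27.5) / 9.7660 = -0.2560.
        Two-sided p = 2*Phi(z) = 0.797959.
Step 6: alpha = 0.1. fail to reject H0.

W+ = 30, W- = 25, W = min = 25, p = 0.797959, fail to reject H0.


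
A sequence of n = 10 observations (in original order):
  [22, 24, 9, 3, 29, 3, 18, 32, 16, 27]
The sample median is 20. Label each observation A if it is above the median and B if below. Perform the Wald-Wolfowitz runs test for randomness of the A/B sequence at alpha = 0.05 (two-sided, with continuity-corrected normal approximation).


Step 1: Compute median = 20; label A = above, B = below.
Labels in order: AABBABBABA  (n_A = 5, n_B = 5)
Step 2: Count runs R = 7.
Step 3: Under H0 (random ordering), E[R] = 2*n_A*n_B/(n_A+n_B) + 1 = 2*5*5/10 + 1 = 6.0000.
        Var[R] = 2*n_A*n_B*(2*n_A*n_B - n_A - n_B) / ((n_A+n_B)^2 * (n_A+n_B-1)) = 2000/900 = 2.2222.
        SD[R] = 1.4907.
Step 4: Continuity-corrected z = (R - 0.5 - E[R]) / SD[R] = (7 - 0.5 - 6.0000) / 1.4907 = 0.3354.
Step 5: Two-sided p-value via normal approximation = 2*(1 - Phi(|z|)) = 0.737316.
Step 6: alpha = 0.05. fail to reject H0.

R = 7, z = 0.3354, p = 0.737316, fail to reject H0.


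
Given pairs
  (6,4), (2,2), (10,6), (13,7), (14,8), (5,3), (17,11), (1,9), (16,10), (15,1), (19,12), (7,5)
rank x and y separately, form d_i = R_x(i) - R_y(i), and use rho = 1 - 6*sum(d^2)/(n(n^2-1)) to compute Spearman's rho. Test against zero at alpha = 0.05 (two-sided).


Step 1: Rank x and y separately (midranks; no ties here).
rank(x): 6->4, 2->2, 10->6, 13->7, 14->8, 5->3, 17->11, 1->1, 16->10, 15->9, 19->12, 7->5
rank(y): 4->4, 2->2, 6->6, 7->7, 8->8, 3->3, 11->11, 9->9, 10->10, 1->1, 12->12, 5->5
Step 2: d_i = R_x(i) - R_y(i); compute d_i^2.
  (4-4)^2=0, (2-2)^2=0, (6-6)^2=0, (7-7)^2=0, (8-8)^2=0, (3-3)^2=0, (11-11)^2=0, (1-9)^2=64, (10-10)^2=0, (9-1)^2=64, (12-12)^2=0, (5-5)^2=0
sum(d^2) = 128.
Step 3: rho = 1 - 6*128 / (12*(12^2 - 1)) = 1 - 768/1716 = 0.552448.
Step 4: Under H0, t = rho * sqrt((n-2)/(1-rho^2)) = 2.0959 ~ t(10).
Step 5: Two-sided p-value from the t-distribution with 10 df = 0.062511.
Step 6: alpha = 0.05. fail to reject H0.

rho = 0.5524, p = 0.062511, fail to reject H0 at alpha = 0.05.


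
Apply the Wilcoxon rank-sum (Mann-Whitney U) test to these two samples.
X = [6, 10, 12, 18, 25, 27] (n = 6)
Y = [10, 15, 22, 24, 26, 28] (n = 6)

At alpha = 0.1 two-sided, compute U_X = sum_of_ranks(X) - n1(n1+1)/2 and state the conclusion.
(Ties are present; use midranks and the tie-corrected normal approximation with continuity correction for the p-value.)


Step 1: Combine and sort all 12 observations; assign midranks.
sorted (value, group): (6,X), (10,X), (10,Y), (12,X), (15,Y), (18,X), (22,Y), (24,Y), (25,X), (26,Y), (27,X), (28,Y)
ranks: 6->1, 10->2.5, 10->2.5, 12->4, 15->5, 18->6, 22->7, 24->8, 25->9, 26->10, 27->11, 28->12
Step 2: Rank sum for X: R1 = 1 + 2.5 + 4 + 6 + 9 + 11 = 33.5.
Step 3: U_X = R1 - n1(n1+1)/2 = 33.5 - 6*7/2 = 33.5 - 21 = 12.5.
       U_Y = n1*n2 - U_X = 36 - 12.5 = 23.5.
Step 4: Ties are present, so use the tie-corrected normal approximation (with continuity correction) for the p-value.
Step 5: p-value = 0.422527; compare to alpha = 0.1. fail to reject H0.

U_X = 12.5, p = 0.422527, fail to reject H0 at alpha = 0.1.


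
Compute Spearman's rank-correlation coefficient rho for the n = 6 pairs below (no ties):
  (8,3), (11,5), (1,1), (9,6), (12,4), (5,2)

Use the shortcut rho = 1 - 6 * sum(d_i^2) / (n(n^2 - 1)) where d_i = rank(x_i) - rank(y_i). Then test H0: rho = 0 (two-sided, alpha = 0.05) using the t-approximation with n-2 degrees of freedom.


Step 1: Rank x and y separately (midranks; no ties here).
rank(x): 8->3, 11->5, 1->1, 9->4, 12->6, 5->2
rank(y): 3->3, 5->5, 1->1, 6->6, 4->4, 2->2
Step 2: d_i = R_x(i) - R_y(i); compute d_i^2.
  (3-3)^2=0, (5-5)^2=0, (1-1)^2=0, (4-6)^2=4, (6-4)^2=4, (2-2)^2=0
sum(d^2) = 8.
Step 3: rho = 1 - 6*8 / (6*(6^2 - 1)) = 1 - 48/210 = 0.771429.
Step 4: Under H0, t = rho * sqrt((n-2)/(1-rho^2)) = 2.4247 ~ t(4).
Step 5: Two-sided p-value from the t-distribution with 4 df = 0.072397.
Step 6: alpha = 0.05. fail to reject H0.

rho = 0.7714, p = 0.072397, fail to reject H0 at alpha = 0.05.


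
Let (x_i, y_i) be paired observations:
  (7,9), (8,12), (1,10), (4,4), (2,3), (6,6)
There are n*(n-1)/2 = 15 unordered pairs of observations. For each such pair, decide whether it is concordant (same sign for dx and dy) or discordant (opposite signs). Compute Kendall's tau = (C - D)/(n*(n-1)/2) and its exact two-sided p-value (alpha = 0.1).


Step 1: Enumerate the 15 unordered pairs (i,j) with i<j and classify each by sign(x_j-x_i) * sign(y_j-y_i).
  (1,2):dx=+1,dy=+3->C; (1,3):dx=-6,dy=+1->D; (1,4):dx=-3,dy=-5->C; (1,5):dx=-5,dy=-6->C
  (1,6):dx=-1,dy=-3->C; (2,3):dx=-7,dy=-2->C; (2,4):dx=-4,dy=-8->C; (2,5):dx=-6,dy=-9->C
  (2,6):dx=-2,dy=-6->C; (3,4):dx=+3,dy=-6->D; (3,5):dx=+1,dy=-7->D; (3,6):dx=+5,dy=-4->D
  (4,5):dx=-2,dy=-1->C; (4,6):dx=+2,dy=+2->C; (5,6):dx=+4,dy=+3->C
Step 2: C = 11, D = 4, total pairs = 15.
Step 3: tau = (C - D)/(n(n-1)/2) = (11 - 4)/15 = 0.466667.
Step 4: Exact two-sided p-value (enumerate n! = 720 permutations of y under H0): p = 0.272222.
Step 5: alpha = 0.1. fail to reject H0.

tau_b = 0.4667 (C=11, D=4), p = 0.272222, fail to reject H0.


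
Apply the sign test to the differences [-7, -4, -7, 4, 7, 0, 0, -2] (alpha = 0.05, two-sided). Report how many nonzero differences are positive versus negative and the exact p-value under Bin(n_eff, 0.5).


Step 1: Discard zero differences. Original n = 8; n_eff = number of nonzero differences = 6.
Nonzero differences (with sign): -7, -4, -7, +4, +7, -2
Step 2: Count signs: positive = 2, negative = 4.
Step 3: Under H0: P(positive) = 0.5, so the number of positives S ~ Bin(6, 0.5).
Step 4: Two-sided exact p-value = sum of Bin(6,0.5) probabilities at or below the observed probability = 0.687500.
Step 5: alpha = 0.05. fail to reject H0.

n_eff = 6, pos = 2, neg = 4, p = 0.687500, fail to reject H0.


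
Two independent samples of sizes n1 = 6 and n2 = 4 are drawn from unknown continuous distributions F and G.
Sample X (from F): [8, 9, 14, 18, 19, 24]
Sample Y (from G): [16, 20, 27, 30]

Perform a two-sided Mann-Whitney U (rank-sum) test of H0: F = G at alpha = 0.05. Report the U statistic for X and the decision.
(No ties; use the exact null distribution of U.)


Step 1: Combine and sort all 10 observations; assign midranks.
sorted (value, group): (8,X), (9,X), (14,X), (16,Y), (18,X), (19,X), (20,Y), (24,X), (27,Y), (30,Y)
ranks: 8->1, 9->2, 14->3, 16->4, 18->5, 19->6, 20->7, 24->8, 27->9, 30->10
Step 2: Rank sum for X: R1 = 1 + 2 + 3 + 5 + 6 + 8 = 25.
Step 3: U_X = R1 - n1(n1+1)/2 = 25 - 6*7/2 = 25 - 21 = 4.
       U_Y = n1*n2 - U_X = 24 - 4 = 20.
Step 4: No ties, so the exact null distribution of U (based on enumerating the C(10,6) = 210 equally likely rank assignments) gives the two-sided p-value.
Step 5: p-value = 0.114286; compare to alpha = 0.05. fail to reject H0.

U_X = 4, p = 0.114286, fail to reject H0 at alpha = 0.05.


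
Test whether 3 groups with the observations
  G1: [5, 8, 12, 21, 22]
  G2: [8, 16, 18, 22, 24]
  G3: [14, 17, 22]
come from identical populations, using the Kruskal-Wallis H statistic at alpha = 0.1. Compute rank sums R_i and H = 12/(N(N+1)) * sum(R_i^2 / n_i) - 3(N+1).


Step 1: Combine all N = 13 observations and assign midranks.
sorted (value, group, rank): (5,G1,1), (8,G1,2.5), (8,G2,2.5), (12,G1,4), (14,G3,5), (16,G2,6), (17,G3,7), (18,G2,8), (21,G1,9), (22,G1,11), (22,G2,11), (22,G3,11), (24,G2,13)
Step 2: Sum ranks within each group.
R_1 = 27.5 (n_1 = 5)
R_2 = 40.5 (n_2 = 5)
R_3 = 23 (n_3 = 3)
Step 3: H = 12/(N(N+1)) * sum(R_i^2/n_i) - 3(N+1)
     = 12/(13*14) * (27.5^2/5 + 40.5^2/5 + 23^2/3) - 3*14
     = 0.065934 * 655.633 - 42
     = 1.228571.
Step 4: Ties present; correction factor C = 1 - 30/(13^3 - 13) = 0.986264. Corrected H = 1.228571 / 0.986264 = 1.245682.
Step 5: Under H0, H ~ chi^2(2); p-value = 0.536418.
Step 6: alpha = 0.1. fail to reject H0.

H = 1.2457, df = 2, p = 0.536418, fail to reject H0.


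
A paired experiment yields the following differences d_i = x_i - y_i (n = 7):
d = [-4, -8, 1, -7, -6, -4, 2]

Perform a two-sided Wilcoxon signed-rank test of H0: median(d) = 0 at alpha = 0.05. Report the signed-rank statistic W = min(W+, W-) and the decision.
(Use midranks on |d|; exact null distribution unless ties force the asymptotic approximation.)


Step 1: Drop any zero differences (none here) and take |d_i|.
|d| = [4, 8, 1, 7, 6, 4, 2]
Step 2: Midrank |d_i| (ties get averaged ranks).
ranks: |4|->3.5, |8|->7, |1|->1, |7|->6, |6|->5, |4|->3.5, |2|->2
Step 3: Attach original signs; sum ranks with positive sign and with negative sign.
W+ = 1 + 2 = 3
W- = 3.5 + 7 + 6 + 5 + 3.5 = 25
(Check: W+ + W- = 28 should equal n(n+1)/2 = 28.)
Step 4: Test statistic W = min(W+, W-) = 3.
Step 5: Ties in |d|, so use the tie-corrected normal approximation.
        E[W] = n(n+1)/4 = 7*8/4 = 14.
        Tie groups: |d|=4 (t=2); sum(t^3 - t) = 6.
        Var[W] = n(n+1)(2n+1)/24 - sum(t^3-t)/48 = 840/24 - 6/48 = 34.875.
        z = (W - E[W]) / sqrt(Var[W]) = (3 - 14) / 5.9055 = -1.8627.
        Two-sided p = 2*Phi(z) = 0.062509.
Step 6: alpha = 0.05. fail to reject H0.

W+ = 3, W- = 25, W = min = 3, p = 0.062509, fail to reject H0.


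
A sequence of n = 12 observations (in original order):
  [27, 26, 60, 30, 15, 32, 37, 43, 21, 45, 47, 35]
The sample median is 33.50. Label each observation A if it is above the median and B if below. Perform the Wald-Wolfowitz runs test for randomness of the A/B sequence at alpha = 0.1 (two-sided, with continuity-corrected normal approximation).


Step 1: Compute median = 33.50; label A = above, B = below.
Labels in order: BBABBBAABAAA  (n_A = 6, n_B = 6)
Step 2: Count runs R = 6.
Step 3: Under H0 (random ordering), E[R] = 2*n_A*n_B/(n_A+n_B) + 1 = 2*6*6/12 + 1 = 7.0000.
        Var[R] = 2*n_A*n_B*(2*n_A*n_B - n_A - n_B) / ((n_A+n_B)^2 * (n_A+n_B-1)) = 4320/1584 = 2.7273.
        SD[R] = 1.6514.
Step 4: Continuity-corrected z = (R + 0.5 - E[R]) / SD[R] = (6 + 0.5 - 7.0000) / 1.6514 = -0.3028.
Step 5: Two-sided p-value via normal approximation = 2*(1 - Phi(|z|)) = 0.762069.
Step 6: alpha = 0.1. fail to reject H0.

R = 6, z = -0.3028, p = 0.762069, fail to reject H0.


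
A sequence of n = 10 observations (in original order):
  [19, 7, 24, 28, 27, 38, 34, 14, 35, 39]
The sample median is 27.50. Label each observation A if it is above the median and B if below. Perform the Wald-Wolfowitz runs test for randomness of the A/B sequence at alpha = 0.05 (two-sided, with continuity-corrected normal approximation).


Step 1: Compute median = 27.50; label A = above, B = below.
Labels in order: BBBABAABAA  (n_A = 5, n_B = 5)
Step 2: Count runs R = 6.
Step 3: Under H0 (random ordering), E[R] = 2*n_A*n_B/(n_A+n_B) + 1 = 2*5*5/10 + 1 = 6.0000.
        Var[R] = 2*n_A*n_B*(2*n_A*n_B - n_A - n_B) / ((n_A+n_B)^2 * (n_A+n_B-1)) = 2000/900 = 2.2222.
        SD[R] = 1.4907.
Step 4: R = E[R], so z = 0 with no continuity correction.
Step 5: Two-sided p-value via normal approximation = 2*(1 - Phi(|z|)) = 1.000000.
Step 6: alpha = 0.05. fail to reject H0.

R = 6, z = 0.0000, p = 1.000000, fail to reject H0.


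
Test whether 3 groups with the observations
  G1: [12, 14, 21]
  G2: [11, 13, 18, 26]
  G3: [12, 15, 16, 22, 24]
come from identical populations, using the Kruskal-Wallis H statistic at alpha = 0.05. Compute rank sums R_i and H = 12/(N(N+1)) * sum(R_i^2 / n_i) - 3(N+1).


Step 1: Combine all N = 12 observations and assign midranks.
sorted (value, group, rank): (11,G2,1), (12,G1,2.5), (12,G3,2.5), (13,G2,4), (14,G1,5), (15,G3,6), (16,G3,7), (18,G2,8), (21,G1,9), (22,G3,10), (24,G3,11), (26,G2,12)
Step 2: Sum ranks within each group.
R_1 = 16.5 (n_1 = 3)
R_2 = 25 (n_2 = 4)
R_3 = 36.5 (n_3 = 5)
Step 3: H = 12/(N(N+1)) * sum(R_i^2/n_i) - 3(N+1)
     = 12/(12*13) * (16.5^2/3 + 25^2/4 + 36.5^2/5) - 3*13
     = 0.076923 * 513.45 - 39
     = 0.496154.
Step 4: Ties present; correction factor C = 1 - 6/(12^3 - 12) = 0.996503. Corrected H = 0.496154 / 0.996503 = 0.497895.
Step 5: Under H0, H ~ chi^2(2); p-value = 0.779621.
Step 6: alpha = 0.05. fail to reject H0.

H = 0.4979, df = 2, p = 0.779621, fail to reject H0.


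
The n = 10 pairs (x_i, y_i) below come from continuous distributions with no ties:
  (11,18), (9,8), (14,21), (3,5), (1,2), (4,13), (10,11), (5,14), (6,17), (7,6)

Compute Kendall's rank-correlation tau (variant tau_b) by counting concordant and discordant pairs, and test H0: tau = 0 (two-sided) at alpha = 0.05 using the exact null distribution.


Step 1: Enumerate the 45 unordered pairs (i,j) with i<j and classify each by sign(x_j-x_i) * sign(y_j-y_i).
  (1,2):dx=-2,dy=-10->C; (1,3):dx=+3,dy=+3->C; (1,4):dx=-8,dy=-13->C; (1,5):dx=-10,dy=-16->C
  (1,6):dx=-7,dy=-5->C; (1,7):dx=-1,dy=-7->C; (1,8):dx=-6,dy=-4->C; (1,9):dx=-5,dy=-1->C
  (1,10):dx=-4,dy=-12->C; (2,3):dx=+5,dy=+13->C; (2,4):dx=-6,dy=-3->C; (2,5):dx=-8,dy=-6->C
  (2,6):dx=-5,dy=+5->D; (2,7):dx=+1,dy=+3->C; (2,8):dx=-4,dy=+6->D; (2,9):dx=-3,dy=+9->D
  (2,10):dx=-2,dy=-2->C; (3,4):dx=-11,dy=-16->C; (3,5):dx=-13,dy=-19->C; (3,6):dx=-10,dy=-8->C
  (3,7):dx=-4,dy=-10->C; (3,8):dx=-9,dy=-7->C; (3,9):dx=-8,dy=-4->C; (3,10):dx=-7,dy=-15->C
  (4,5):dx=-2,dy=-3->C; (4,6):dx=+1,dy=+8->C; (4,7):dx=+7,dy=+6->C; (4,8):dx=+2,dy=+9->C
  (4,9):dx=+3,dy=+12->C; (4,10):dx=+4,dy=+1->C; (5,6):dx=+3,dy=+11->C; (5,7):dx=+9,dy=+9->C
  (5,8):dx=+4,dy=+12->C; (5,9):dx=+5,dy=+15->C; (5,10):dx=+6,dy=+4->C; (6,7):dx=+6,dy=-2->D
  (6,8):dx=+1,dy=+1->C; (6,9):dx=+2,dy=+4->C; (6,10):dx=+3,dy=-7->D; (7,8):dx=-5,dy=+3->D
  (7,9):dx=-4,dy=+6->D; (7,10):dx=-3,dy=-5->C; (8,9):dx=+1,dy=+3->C; (8,10):dx=+2,dy=-8->D
  (9,10):dx=+1,dy=-11->D
Step 2: C = 36, D = 9, total pairs = 45.
Step 3: tau = (C - D)/(n(n-1)/2) = (36 - 9)/45 = 0.600000.
Step 4: Exact two-sided p-value (enumerate n! = 3628800 permutations of y under H0): p = 0.016666.
Step 5: alpha = 0.05. reject H0.

tau_b = 0.6000 (C=36, D=9), p = 0.016666, reject H0.


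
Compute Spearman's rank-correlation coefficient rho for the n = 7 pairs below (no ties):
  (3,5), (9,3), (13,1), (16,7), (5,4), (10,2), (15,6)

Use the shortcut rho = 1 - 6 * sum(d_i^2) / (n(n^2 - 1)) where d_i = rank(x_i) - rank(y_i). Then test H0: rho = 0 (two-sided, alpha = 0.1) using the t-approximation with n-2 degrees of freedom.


Step 1: Rank x and y separately (midranks; no ties here).
rank(x): 3->1, 9->3, 13->5, 16->7, 5->2, 10->4, 15->6
rank(y): 5->5, 3->3, 1->1, 7->7, 4->4, 2->2, 6->6
Step 2: d_i = R_x(i) - R_y(i); compute d_i^2.
  (1-5)^2=16, (3-3)^2=0, (5-1)^2=16, (7-7)^2=0, (2-4)^2=4, (4-2)^2=4, (6-6)^2=0
sum(d^2) = 40.
Step 3: rho = 1 - 6*40 / (7*(7^2 - 1)) = 1 - 240/336 = 0.285714.
Step 4: Under H0, t = rho * sqrt((n-2)/(1-rho^2)) = 0.6667 ~ t(5).
Step 5: Two-sided p-value from the t-distribution with 5 df = 0.534509.
Step 6: alpha = 0.1. fail to reject H0.

rho = 0.2857, p = 0.534509, fail to reject H0 at alpha = 0.1.


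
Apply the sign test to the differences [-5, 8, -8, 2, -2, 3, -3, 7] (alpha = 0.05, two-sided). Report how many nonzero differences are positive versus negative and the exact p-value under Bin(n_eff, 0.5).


Step 1: Discard zero differences. Original n = 8; n_eff = number of nonzero differences = 8.
Nonzero differences (with sign): -5, +8, -8, +2, -2, +3, -3, +7
Step 2: Count signs: positive = 4, negative = 4.
Step 3: Under H0: P(positive) = 0.5, so the number of positives S ~ Bin(8, 0.5).
Step 4: Two-sided exact p-value = sum of Bin(8,0.5) probabilities at or below the observed probability = 1.000000.
Step 5: alpha = 0.05. fail to reject H0.

n_eff = 8, pos = 4, neg = 4, p = 1.000000, fail to reject H0.


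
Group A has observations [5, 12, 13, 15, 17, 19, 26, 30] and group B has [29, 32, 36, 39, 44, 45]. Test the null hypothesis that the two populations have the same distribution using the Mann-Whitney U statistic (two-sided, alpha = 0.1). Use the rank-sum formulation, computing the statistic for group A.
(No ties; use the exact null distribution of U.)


Step 1: Combine and sort all 14 observations; assign midranks.
sorted (value, group): (5,X), (12,X), (13,X), (15,X), (17,X), (19,X), (26,X), (29,Y), (30,X), (32,Y), (36,Y), (39,Y), (44,Y), (45,Y)
ranks: 5->1, 12->2, 13->3, 15->4, 17->5, 19->6, 26->7, 29->8, 30->9, 32->10, 36->11, 39->12, 44->13, 45->14
Step 2: Rank sum for X: R1 = 1 + 2 + 3 + 4 + 5 + 6 + 7 + 9 = 37.
Step 3: U_X = R1 - n1(n1+1)/2 = 37 - 8*9/2 = 37 - 36 = 1.
       U_Y = n1*n2 - U_X = 48 - 1 = 47.
Step 4: No ties, so the exact null distribution of U (based on enumerating the C(14,8) = 3003 equally likely rank assignments) gives the two-sided p-value.
Step 5: p-value = 0.001332; compare to alpha = 0.1. reject H0.

U_X = 1, p = 0.001332, reject H0 at alpha = 0.1.


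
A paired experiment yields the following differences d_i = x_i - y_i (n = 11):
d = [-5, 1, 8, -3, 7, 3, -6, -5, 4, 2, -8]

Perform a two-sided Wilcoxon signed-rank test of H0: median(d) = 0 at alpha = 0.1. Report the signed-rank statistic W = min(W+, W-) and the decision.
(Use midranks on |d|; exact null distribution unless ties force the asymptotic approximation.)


Step 1: Drop any zero differences (none here) and take |d_i|.
|d| = [5, 1, 8, 3, 7, 3, 6, 5, 4, 2, 8]
Step 2: Midrank |d_i| (ties get averaged ranks).
ranks: |5|->6.5, |1|->1, |8|->10.5, |3|->3.5, |7|->9, |3|->3.5, |6|->8, |5|->6.5, |4|->5, |2|->2, |8|->10.5
Step 3: Attach original signs; sum ranks with positive sign and with negative sign.
W+ = 1 + 10.5 + 9 + 3.5 + 5 + 2 = 31
W- = 6.5 + 3.5 + 8 + 6.5 + 10.5 = 35
(Check: W+ + W- = 66 should equal n(n+1)/2 = 66.)
Step 4: Test statistic W = min(W+, W-) = 31.
Step 5: Ties in |d|, so use the tie-corrected normal approximation.
        E[W] = n(n+1)/4 = 11*12/4 = 33.
        Tie groups: |d|=3 (t=2), |d|=5 (t=2), |d|=8 (t=2); sum(t^3 - t) = 18.
        Var[W] = n(n+1)(2n+1)/24 - sum(t^3-t)/48 = 3036/24 - 18/48 = 126.125.
        z = (W - E[W]) / sqrt(Var[W]) = (31 - 33) / 11.2305 = -0.1781.
        Two-sided p = 2*Phi(z) = 0.858656.
Step 6: alpha = 0.1. fail to reject H0.

W+ = 31, W- = 35, W = min = 31, p = 0.858656, fail to reject H0.


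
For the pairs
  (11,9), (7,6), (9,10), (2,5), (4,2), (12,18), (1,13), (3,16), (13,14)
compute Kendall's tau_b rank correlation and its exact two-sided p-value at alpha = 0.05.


Step 1: Enumerate the 36 unordered pairs (i,j) with i<j and classify each by sign(x_j-x_i) * sign(y_j-y_i).
  (1,2):dx=-4,dy=-3->C; (1,3):dx=-2,dy=+1->D; (1,4):dx=-9,dy=-4->C; (1,5):dx=-7,dy=-7->C
  (1,6):dx=+1,dy=+9->C; (1,7):dx=-10,dy=+4->D; (1,8):dx=-8,dy=+7->D; (1,9):dx=+2,dy=+5->C
  (2,3):dx=+2,dy=+4->C; (2,4):dx=-5,dy=-1->C; (2,5):dx=-3,dy=-4->C; (2,6):dx=+5,dy=+12->C
  (2,7):dx=-6,dy=+7->D; (2,8):dx=-4,dy=+10->D; (2,9):dx=+6,dy=+8->C; (3,4):dx=-7,dy=-5->C
  (3,5):dx=-5,dy=-8->C; (3,6):dx=+3,dy=+8->C; (3,7):dx=-8,dy=+3->D; (3,8):dx=-6,dy=+6->D
  (3,9):dx=+4,dy=+4->C; (4,5):dx=+2,dy=-3->D; (4,6):dx=+10,dy=+13->C; (4,7):dx=-1,dy=+8->D
  (4,8):dx=+1,dy=+11->C; (4,9):dx=+11,dy=+9->C; (5,6):dx=+8,dy=+16->C; (5,7):dx=-3,dy=+11->D
  (5,8):dx=-1,dy=+14->D; (5,9):dx=+9,dy=+12->C; (6,7):dx=-11,dy=-5->C; (6,8):dx=-9,dy=-2->C
  (6,9):dx=+1,dy=-4->D; (7,8):dx=+2,dy=+3->C; (7,9):dx=+12,dy=+1->C; (8,9):dx=+10,dy=-2->D
Step 2: C = 23, D = 13, total pairs = 36.
Step 3: tau = (C - D)/(n(n-1)/2) = (23 - 13)/36 = 0.277778.
Step 4: Exact two-sided p-value (enumerate n! = 362880 permutations of y under H0): p = 0.358488.
Step 5: alpha = 0.05. fail to reject H0.

tau_b = 0.2778 (C=23, D=13), p = 0.358488, fail to reject H0.


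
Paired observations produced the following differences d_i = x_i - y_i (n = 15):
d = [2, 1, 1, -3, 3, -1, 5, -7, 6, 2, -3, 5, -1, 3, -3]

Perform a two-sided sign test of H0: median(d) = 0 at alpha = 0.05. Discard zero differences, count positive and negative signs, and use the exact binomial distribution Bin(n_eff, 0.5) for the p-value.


Step 1: Discard zero differences. Original n = 15; n_eff = number of nonzero differences = 15.
Nonzero differences (with sign): +2, +1, +1, -3, +3, -1, +5, -7, +6, +2, -3, +5, -1, +3, -3
Step 2: Count signs: positive = 9, negative = 6.
Step 3: Under H0: P(positive) = 0.5, so the number of positives S ~ Bin(15, 0.5).
Step 4: Two-sided exact p-value = sum of Bin(15,0.5) probabilities at or below the observed probability = 0.607239.
Step 5: alpha = 0.05. fail to reject H0.

n_eff = 15, pos = 9, neg = 6, p = 0.607239, fail to reject H0.


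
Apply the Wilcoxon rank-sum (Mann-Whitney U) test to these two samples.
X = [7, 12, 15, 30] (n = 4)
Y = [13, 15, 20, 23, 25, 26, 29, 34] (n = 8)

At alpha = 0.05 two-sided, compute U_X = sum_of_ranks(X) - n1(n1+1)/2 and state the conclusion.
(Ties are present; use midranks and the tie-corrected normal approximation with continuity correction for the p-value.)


Step 1: Combine and sort all 12 observations; assign midranks.
sorted (value, group): (7,X), (12,X), (13,Y), (15,X), (15,Y), (20,Y), (23,Y), (25,Y), (26,Y), (29,Y), (30,X), (34,Y)
ranks: 7->1, 12->2, 13->3, 15->4.5, 15->4.5, 20->6, 23->7, 25->8, 26->9, 29->10, 30->11, 34->12
Step 2: Rank sum for X: R1 = 1 + 2 + 4.5 + 11 = 18.5.
Step 3: U_X = R1 - n1(n1+1)/2 = 18.5 - 4*5/2 = 18.5 - 10 = 8.5.
       U_Y = n1*n2 - U_X = 32 - 8.5 = 23.5.
Step 4: Ties are present, so use the tie-corrected normal approximation (with continuity correction) for the p-value.
Step 5: p-value = 0.233663; compare to alpha = 0.05. fail to reject H0.

U_X = 8.5, p = 0.233663, fail to reject H0 at alpha = 0.05.


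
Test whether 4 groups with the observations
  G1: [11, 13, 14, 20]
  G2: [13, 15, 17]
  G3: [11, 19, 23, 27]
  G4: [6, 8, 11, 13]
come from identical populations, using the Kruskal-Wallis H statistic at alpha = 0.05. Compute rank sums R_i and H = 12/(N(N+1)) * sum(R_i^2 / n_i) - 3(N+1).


Step 1: Combine all N = 15 observations and assign midranks.
sorted (value, group, rank): (6,G4,1), (8,G4,2), (11,G1,4), (11,G3,4), (11,G4,4), (13,G1,7), (13,G2,7), (13,G4,7), (14,G1,9), (15,G2,10), (17,G2,11), (19,G3,12), (20,G1,13), (23,G3,14), (27,G3,15)
Step 2: Sum ranks within each group.
R_1 = 33 (n_1 = 4)
R_2 = 28 (n_2 = 3)
R_3 = 45 (n_3 = 4)
R_4 = 14 (n_4 = 4)
Step 3: H = 12/(N(N+1)) * sum(R_i^2/n_i) - 3(N+1)
     = 12/(15*16) * (33^2/4 + 28^2/3 + 45^2/4 + 14^2/4) - 3*16
     = 0.050000 * 1088.83 - 48
     = 6.441667.
Step 4: Ties present; correction factor C = 1 - 48/(15^3 - 15) = 0.985714. Corrected H = 6.441667 / 0.985714 = 6.535024.
Step 5: Under H0, H ~ chi^2(3); p-value = 0.088291.
Step 6: alpha = 0.05. fail to reject H0.

H = 6.5350, df = 3, p = 0.088291, fail to reject H0.


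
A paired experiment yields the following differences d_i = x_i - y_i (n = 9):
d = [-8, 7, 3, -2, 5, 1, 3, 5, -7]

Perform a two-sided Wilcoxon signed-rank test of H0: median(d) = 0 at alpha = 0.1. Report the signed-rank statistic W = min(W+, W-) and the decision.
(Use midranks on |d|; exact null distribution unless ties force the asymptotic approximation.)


Step 1: Drop any zero differences (none here) and take |d_i|.
|d| = [8, 7, 3, 2, 5, 1, 3, 5, 7]
Step 2: Midrank |d_i| (ties get averaged ranks).
ranks: |8|->9, |7|->7.5, |3|->3.5, |2|->2, |5|->5.5, |1|->1, |3|->3.5, |5|->5.5, |7|->7.5
Step 3: Attach original signs; sum ranks with positive sign and with negative sign.
W+ = 7.5 + 3.5 + 5.5 + 1 + 3.5 + 5.5 = 26.5
W- = 9 + 2 + 7.5 = 18.5
(Check: W+ + W- = 45 should equal n(n+1)/2 = 45.)
Step 4: Test statistic W = min(W+, W-) = 18.5.
Step 5: Ties in |d|, so use the tie-corrected normal approximation.
        E[W] = n(n+1)/4 = 9*10/4 = 22.5.
        Tie groups: |d|=3 (t=2), |d|=5 (t=2), |d|=7 (t=2); sum(t^3 - t) = 18.
        Var[W] = n(n+1)(2n+1)/24 - sum(t^3-t)/48 = 1710/24 - 18/48 = 70.875.
        z = (W - E[W]) / sqrt(Var[W]) = (18.5 - 22.5) / 8.4187 = -0.4751.
        Two-sided p = 2*Phi(z) = 0.634694.
Step 6: alpha = 0.1. fail to reject H0.

W+ = 26.5, W- = 18.5, W = min = 18.5, p = 0.634694, fail to reject H0.
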